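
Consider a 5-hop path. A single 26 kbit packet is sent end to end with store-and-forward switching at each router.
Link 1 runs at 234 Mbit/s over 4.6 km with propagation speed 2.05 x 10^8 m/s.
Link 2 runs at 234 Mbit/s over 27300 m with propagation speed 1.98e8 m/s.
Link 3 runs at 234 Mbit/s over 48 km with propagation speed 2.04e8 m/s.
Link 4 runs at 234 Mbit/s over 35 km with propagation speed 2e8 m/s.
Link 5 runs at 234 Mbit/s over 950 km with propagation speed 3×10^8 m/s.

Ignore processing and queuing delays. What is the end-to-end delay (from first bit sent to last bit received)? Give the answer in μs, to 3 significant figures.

4290 μs

L = 26000 bits.
Transmission delay per hop = L/R = 26000/234000000 = 111.111 μs; 5 hops → 555.556 μs.
Propagation delays (d/s per hop): 22.439, 137.879, 235.294, 175, 3166.67 μs; sum = 3737.28 μs.
End-to-end = 4290 μs.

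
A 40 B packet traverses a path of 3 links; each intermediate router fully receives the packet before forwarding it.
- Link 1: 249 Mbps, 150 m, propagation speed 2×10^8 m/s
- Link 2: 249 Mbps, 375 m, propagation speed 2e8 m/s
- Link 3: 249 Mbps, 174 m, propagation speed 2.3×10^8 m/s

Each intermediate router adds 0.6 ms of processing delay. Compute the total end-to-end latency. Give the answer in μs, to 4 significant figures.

L = 40 × 8 = 320 bits.
Transmission delay per hop = L/R = 320/249000000 = 1.28514 μs; 3 hops → 3.85542 μs.
Propagation delays (d/s per hop): 0.75, 1.875, 0.756522 μs; sum = 3.38152 μs.
Processing at 2 router(s): 2 × 0.6 ms = 1200 μs.
End-to-end = 1207 μs.

1207 μs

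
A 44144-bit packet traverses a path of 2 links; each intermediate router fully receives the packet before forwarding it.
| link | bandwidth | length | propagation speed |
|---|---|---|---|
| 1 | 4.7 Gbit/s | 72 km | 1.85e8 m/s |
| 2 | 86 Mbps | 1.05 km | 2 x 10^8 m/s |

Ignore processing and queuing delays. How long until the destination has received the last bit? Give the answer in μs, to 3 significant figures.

917 μs

Transmission delays (L/R per hop): 9.39234, 513.302 μs; sum = 522.695 μs.
Propagation delays (d/s per hop): 389.189, 5.25 μs; sum = 394.439 μs.
End-to-end = 917 μs.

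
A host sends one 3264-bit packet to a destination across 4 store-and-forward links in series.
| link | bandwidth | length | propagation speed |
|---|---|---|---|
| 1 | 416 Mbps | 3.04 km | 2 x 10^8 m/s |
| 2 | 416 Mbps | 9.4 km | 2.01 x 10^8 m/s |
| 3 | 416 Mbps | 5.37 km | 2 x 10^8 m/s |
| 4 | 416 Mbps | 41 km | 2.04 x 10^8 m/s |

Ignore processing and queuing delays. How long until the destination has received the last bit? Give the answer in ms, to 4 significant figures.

Transmission delay per hop = L/R = 3264/416000000 = 0.00784615 ms; 4 hops → 0.0313846 ms.
Propagation delays (d/s per hop): 0.0152, 0.0467662, 0.02685, 0.20098 ms; sum = 0.289797 ms.
End-to-end = 0.3212 ms.

0.3212 ms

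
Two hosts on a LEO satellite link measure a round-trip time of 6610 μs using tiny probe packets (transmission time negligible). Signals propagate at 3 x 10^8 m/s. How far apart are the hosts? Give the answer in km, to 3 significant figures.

992 km

One-way propagation = RTT/2 = 3305 μs.
d = s × t = 300000000 × 0.003305 = 992 km.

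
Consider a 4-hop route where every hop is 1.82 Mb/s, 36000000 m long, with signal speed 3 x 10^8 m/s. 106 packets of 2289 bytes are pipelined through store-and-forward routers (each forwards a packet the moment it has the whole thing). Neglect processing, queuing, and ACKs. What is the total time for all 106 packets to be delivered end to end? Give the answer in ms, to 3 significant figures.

1580 ms

Per-hop transmission t_tx = L/R = 18312/1820000 = 10.0615 ms.
Per-hop propagation t_prop = 36000000/300000000 = 120 ms.
Pipeline fill: first packet needs 4·t_tx to clear all hops; remaining 105 packets each add one t_tx.
Total = (4+106-1)·t_tx + 4·t_prop = 109·10.0615 + 4·120 = 1580 ms.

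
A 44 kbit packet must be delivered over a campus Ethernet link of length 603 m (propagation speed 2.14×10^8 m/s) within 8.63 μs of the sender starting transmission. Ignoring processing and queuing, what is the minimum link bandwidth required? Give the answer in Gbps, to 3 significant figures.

7.57 Gbps

Propagation delay = 603 / 214000000 = 2.81776 μs.
Transmission budget = 8.63 − 2.81776 = 5.81224 μs.
R ≥ L / t_tx = 44000 bits / 5.81224e-06 s = 7.57 Gbps.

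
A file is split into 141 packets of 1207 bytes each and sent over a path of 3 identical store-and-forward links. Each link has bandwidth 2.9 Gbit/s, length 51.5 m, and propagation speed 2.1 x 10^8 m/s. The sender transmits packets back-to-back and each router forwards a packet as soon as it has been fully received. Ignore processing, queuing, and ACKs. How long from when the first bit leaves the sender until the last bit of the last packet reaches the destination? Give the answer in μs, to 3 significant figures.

Per-hop transmission t_tx = L/R = 9656/2900000000 = 3.32966 μs.
Per-hop propagation t_prop = 51.5/210000000 = 0.245238 μs.
Pipeline fill: first packet needs 3·t_tx to clear all hops; remaining 140 packets each add one t_tx.
Total = (3+141-1)·t_tx + 3·t_prop = 143·3.32966 + 3·0.245238 = 477 μs.

477 μs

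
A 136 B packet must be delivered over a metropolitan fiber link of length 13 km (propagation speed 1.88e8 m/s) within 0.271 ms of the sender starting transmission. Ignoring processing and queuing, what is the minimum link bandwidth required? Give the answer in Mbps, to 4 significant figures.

5.390 Mbps

L = 1088 bits.
Propagation delay = 13000 / 188000000 = 0.0691489 ms.
Transmission budget = 0.271 − 0.0691489 = 0.201851 ms.
R ≥ L / t_tx = 1088 bits / 0.000201851 s = 5.390 Mbps.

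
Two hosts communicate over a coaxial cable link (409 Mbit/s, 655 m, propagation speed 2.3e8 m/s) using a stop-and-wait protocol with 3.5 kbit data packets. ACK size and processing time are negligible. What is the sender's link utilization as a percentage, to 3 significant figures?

t_tx = L/R = 3500/409000000 = 8.55746e-06 s.
t_prop = 655/2.3e+08 = 2.84783e-06 s; RTT = 5.69565e-06 s.
Cycle = t_tx + RTT = 1.42531e-05 s.
Utilization = t_tx / cycle = 8.55746e-06/1.42531e-05 = 60.0 %.

60.0 %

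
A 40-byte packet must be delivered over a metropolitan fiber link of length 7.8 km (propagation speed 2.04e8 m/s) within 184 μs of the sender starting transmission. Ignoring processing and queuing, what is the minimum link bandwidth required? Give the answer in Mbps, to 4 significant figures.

L = 320 bits.
Propagation delay = 7800 / 204000000 = 38.2353 μs.
Transmission budget = 184 − 38.2353 = 145.765 μs.
R ≥ L / t_tx = 320 bits / 0.000145765 s = 2.195 Mbps.

2.195 Mbps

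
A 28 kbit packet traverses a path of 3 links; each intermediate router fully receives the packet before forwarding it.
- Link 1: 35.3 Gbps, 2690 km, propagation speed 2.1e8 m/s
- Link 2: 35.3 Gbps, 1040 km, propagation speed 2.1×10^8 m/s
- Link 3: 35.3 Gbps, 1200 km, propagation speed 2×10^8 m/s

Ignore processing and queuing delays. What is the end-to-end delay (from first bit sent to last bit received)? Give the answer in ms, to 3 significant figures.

L = 28000 bits.
Transmission delay per hop = L/R = 28000/35300000000 = 0.000793201 ms; 3 hops → 0.0023796 ms.
Propagation delays (d/s per hop): 12.8095, 4.95238, 6 ms; sum = 23.7619 ms.
End-to-end = 23.8 ms.

23.8 ms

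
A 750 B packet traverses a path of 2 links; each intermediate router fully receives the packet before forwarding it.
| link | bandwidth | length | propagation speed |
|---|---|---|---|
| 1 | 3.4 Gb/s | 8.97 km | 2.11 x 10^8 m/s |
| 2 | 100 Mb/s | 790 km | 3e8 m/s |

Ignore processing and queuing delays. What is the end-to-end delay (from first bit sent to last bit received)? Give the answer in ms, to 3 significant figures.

L = 750 × 8 = 6000 bits.
Transmission delays (L/R per hop): 0.00176471, 0.06 ms; sum = 0.0617647 ms.
Propagation delays (d/s per hop): 0.0425118, 2.63333 ms; sum = 2.67585 ms.
End-to-end = 2.74 ms.

2.74 ms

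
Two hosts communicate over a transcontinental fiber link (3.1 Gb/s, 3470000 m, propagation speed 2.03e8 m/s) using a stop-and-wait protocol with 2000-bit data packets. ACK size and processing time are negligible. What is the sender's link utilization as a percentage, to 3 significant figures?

0.00189 %

t_tx = L/R = 2000/3100000000 = 6.45161e-07 s.
t_prop = 3470000/2.03e+08 = 0.0170936 s; RTT = 0.0341872 s.
Cycle = t_tx + RTT = 0.0341878 s.
Utilization = t_tx / cycle = 6.45161e-07/0.0341878 = 0.00189 %.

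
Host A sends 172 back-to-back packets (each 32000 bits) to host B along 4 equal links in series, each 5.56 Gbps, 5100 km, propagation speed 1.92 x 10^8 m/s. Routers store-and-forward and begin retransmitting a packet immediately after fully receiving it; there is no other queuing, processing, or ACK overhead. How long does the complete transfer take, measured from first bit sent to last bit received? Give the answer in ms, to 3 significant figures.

Per-hop transmission t_tx = L/R = 32000/5560000000 = 0.0057554 ms.
Per-hop propagation t_prop = 5100000/192000000 = 26.5625 ms.
Pipeline fill: first packet needs 4·t_tx to clear all hops; remaining 171 packets each add one t_tx.
Total = (4+172-1)·t_tx + 4·t_prop = 175·0.0057554 + 4·26.5625 = 107 ms.

107 ms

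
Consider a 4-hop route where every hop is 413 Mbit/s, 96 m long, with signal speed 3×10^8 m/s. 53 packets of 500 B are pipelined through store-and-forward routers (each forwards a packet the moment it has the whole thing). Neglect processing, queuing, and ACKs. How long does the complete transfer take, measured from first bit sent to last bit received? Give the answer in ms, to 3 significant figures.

Per-hop transmission t_tx = L/R = 4000/413000000 = 0.00968523 ms.
Per-hop propagation t_prop = 96/300000000 = 0.00032 ms.
Pipeline fill: first packet needs 4·t_tx to clear all hops; remaining 52 packets each add one t_tx.
Total = (4+53-1)·t_tx + 4·t_prop = 56·0.00968523 + 4·0.00032 = 0.544 ms.

0.544 ms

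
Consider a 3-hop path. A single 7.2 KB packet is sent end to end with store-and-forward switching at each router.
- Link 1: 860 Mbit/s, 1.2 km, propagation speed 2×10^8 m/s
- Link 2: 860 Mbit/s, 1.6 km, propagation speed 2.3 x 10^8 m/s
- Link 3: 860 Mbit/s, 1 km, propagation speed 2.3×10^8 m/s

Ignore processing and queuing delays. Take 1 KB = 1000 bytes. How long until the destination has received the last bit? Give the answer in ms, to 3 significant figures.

L = 57600 bits.
Transmission delay per hop = L/R = 57600/860000000 = 0.0669767 ms; 3 hops → 0.20093 ms.
Propagation delays (d/s per hop): 0.006, 0.00695652, 0.00434783 ms; sum = 0.0173043 ms.
End-to-end = 0.218 ms.

0.218 ms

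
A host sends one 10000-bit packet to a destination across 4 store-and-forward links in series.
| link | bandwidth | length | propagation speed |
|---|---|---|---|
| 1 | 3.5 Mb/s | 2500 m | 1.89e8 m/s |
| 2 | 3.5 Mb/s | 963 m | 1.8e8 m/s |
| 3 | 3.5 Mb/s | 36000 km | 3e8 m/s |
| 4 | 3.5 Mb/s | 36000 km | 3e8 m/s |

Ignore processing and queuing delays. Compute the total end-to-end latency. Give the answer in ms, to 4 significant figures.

251.4 ms

Transmission delay per hop = L/R = 10000/3500000 = 2.85714 ms; 4 hops → 11.4286 ms.
Propagation delays (d/s per hop): 0.0132275, 0.00535, 120, 120 ms; sum = 240.019 ms.
End-to-end = 251.4 ms.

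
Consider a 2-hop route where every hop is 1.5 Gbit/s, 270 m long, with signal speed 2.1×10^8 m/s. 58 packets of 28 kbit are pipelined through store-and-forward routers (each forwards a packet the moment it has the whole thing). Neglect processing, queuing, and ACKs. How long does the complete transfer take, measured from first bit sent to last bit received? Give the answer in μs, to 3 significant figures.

1100 μs

Per-hop transmission t_tx = L/R = 28000/1500000000 = 18.6667 μs.
Per-hop propagation t_prop = 270/210000000 = 1.28571 μs.
Pipeline fill: first packet needs 2·t_tx to clear all hops; remaining 57 packets each add one t_tx.
Total = (2+58-1)·t_tx + 2·t_prop = 59·18.6667 + 2·1.28571 = 1100 μs.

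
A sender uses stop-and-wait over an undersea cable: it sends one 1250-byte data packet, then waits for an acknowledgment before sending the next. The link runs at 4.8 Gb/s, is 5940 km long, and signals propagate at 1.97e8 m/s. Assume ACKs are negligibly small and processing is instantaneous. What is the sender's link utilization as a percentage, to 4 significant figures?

t_tx = L/R = 10000/4800000000 = 2.08333e-06 s.
t_prop = 5940000/197000000 = 0.0301523 s; RTT = 0.0603046 s.
Cycle = t_tx + RTT = 0.0603067 s.
Utilization = t_tx / cycle = 2.08333e-06/0.0603067 = 0.003455 %.

0.003455 %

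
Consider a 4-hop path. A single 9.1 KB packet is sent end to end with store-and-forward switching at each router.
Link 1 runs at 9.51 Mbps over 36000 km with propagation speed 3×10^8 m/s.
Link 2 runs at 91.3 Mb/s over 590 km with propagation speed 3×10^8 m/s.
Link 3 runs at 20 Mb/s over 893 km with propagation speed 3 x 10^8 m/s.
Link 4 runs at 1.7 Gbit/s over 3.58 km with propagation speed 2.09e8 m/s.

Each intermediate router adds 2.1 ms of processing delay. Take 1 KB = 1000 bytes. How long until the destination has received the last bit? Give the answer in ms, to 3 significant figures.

143 ms

L = 72800 bits.
Transmission delays (L/R per hop): 7.6551, 0.797371, 3.64, 0.0428235 ms; sum = 12.1353 ms.
Propagation delays (d/s per hop): 120, 1.96667, 2.97667, 0.0171292 ms; sum = 124.96 ms.
Processing at 3 router(s): 3 × 2.1 ms = 6.3 ms.
End-to-end = 143 ms.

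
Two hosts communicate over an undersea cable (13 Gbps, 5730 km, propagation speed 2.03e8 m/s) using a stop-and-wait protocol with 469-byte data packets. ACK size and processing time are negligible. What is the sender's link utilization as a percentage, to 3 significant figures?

t_tx = L/R = 3752/13000000000 = 2.88615e-07 s.
t_prop = 5730000/2.03e+08 = 0.0282266 s; RTT = 0.0564532 s.
Cycle = t_tx + RTT = 0.0564535 s.
Utilization = t_tx / cycle = 2.88615e-07/0.0564535 = 0.000511 %.

0.000511 %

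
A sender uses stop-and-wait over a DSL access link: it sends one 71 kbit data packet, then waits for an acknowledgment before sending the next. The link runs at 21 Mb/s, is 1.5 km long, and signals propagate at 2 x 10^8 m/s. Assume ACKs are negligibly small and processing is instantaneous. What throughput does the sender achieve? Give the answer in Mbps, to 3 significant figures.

t_tx = L/R = 71000/21000000 = 0.00338095 s.
t_prop = 1500/200000000 = 7.5e-06 s; RTT = 1.5e-05 s.
Cycle = t_tx + RTT = 0.00339595 s.
Throughput = L / cycle = 71000 / 0.00339595 = 20.9 Mbps.

20.9 Mbps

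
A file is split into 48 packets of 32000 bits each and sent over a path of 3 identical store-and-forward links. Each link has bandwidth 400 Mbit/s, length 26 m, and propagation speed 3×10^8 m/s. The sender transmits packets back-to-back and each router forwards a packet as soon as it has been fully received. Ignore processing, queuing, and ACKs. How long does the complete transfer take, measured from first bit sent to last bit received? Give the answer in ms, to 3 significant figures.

4.00 ms

Per-hop transmission t_tx = L/R = 32000/400000000 = 0.08 ms.
Per-hop propagation t_prop = 26/300000000 = 8.66667e-05 ms.
Pipeline fill: first packet needs 3·t_tx to clear all hops; remaining 47 packets each add one t_tx.
Total = (3+48-1)·t_tx + 3·t_prop = 50·0.08 + 3·8.66667e-05 = 4.00 ms.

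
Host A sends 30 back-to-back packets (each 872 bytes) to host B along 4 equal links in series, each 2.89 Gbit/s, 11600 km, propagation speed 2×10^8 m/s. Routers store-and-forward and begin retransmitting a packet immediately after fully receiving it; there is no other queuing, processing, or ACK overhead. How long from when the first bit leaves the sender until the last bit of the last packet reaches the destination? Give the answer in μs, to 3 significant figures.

232000 μs

Per-hop transmission t_tx = L/R = 6976/2890000000 = 2.41384 μs.
Per-hop propagation t_prop = 11600000/200000000 = 58000 μs.
Pipeline fill: first packet needs 4·t_tx to clear all hops; remaining 29 packets each add one t_tx.
Total = (4+30-1)·t_tx + 4·t_prop = 33·2.41384 + 4·58000 = 232000 μs.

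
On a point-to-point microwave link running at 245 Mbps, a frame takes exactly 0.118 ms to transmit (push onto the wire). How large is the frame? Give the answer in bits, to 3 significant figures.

28900 bits

L = R × t_tx = 245000000 b/s × 0.000118 s = 28910 bits.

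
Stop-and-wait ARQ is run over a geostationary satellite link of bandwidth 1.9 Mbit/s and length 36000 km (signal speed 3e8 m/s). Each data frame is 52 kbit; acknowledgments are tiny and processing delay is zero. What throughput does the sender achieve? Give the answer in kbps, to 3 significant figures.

194 kbps

t_tx = L/R = 52000/1900000 = 0.0273684 s.
t_prop = 36000000/300000000 = 0.12 s; RTT = 0.24 s.
Cycle = t_tx + RTT = 0.267368 s.
Throughput = L / cycle = 52000 / 0.267368 = 194 kbps.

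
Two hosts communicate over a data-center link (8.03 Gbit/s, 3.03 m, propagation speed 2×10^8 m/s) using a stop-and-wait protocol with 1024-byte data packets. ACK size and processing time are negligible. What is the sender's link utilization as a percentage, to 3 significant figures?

97.1 %

t_tx = L/R = 8192/8.03e+09 = 1.02017e-06 s.
t_prop = 3.03/200000000 = 1.515e-08 s; RTT = 3.03e-08 s.
Cycle = t_tx + RTT = 1.05047e-06 s.
Utilization = t_tx / cycle = 1.02017e-06/1.05047e-06 = 97.1 %.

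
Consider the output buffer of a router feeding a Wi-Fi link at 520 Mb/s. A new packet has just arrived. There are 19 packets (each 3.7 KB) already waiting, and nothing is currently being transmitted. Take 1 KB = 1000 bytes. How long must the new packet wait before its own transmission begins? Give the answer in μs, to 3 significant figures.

Each queued packet: L/R = 29600/520000000 = 56.9231 μs.
19 queued → 1081.54 μs.
Queuing delay = 1080 μs.

1080 μs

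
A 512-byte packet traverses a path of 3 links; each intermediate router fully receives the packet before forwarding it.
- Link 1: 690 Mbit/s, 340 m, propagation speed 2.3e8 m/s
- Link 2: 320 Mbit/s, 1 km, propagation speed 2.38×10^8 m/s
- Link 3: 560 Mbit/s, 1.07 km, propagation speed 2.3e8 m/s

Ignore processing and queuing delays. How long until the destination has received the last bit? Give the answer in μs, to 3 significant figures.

36.4 μs

L = 512 × 8 = 4096 bits.
Transmission delays (L/R per hop): 5.93623, 12.8, 7.31429 μs; sum = 26.0505 μs.
Propagation delays (d/s per hop): 1.47826, 4.20168, 4.65217 μs; sum = 10.3321 μs.
End-to-end = 36.4 μs.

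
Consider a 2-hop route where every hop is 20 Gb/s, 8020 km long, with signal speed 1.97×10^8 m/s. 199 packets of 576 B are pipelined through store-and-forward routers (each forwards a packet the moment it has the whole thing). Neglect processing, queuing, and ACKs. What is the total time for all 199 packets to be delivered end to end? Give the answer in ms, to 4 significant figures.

81.47 ms

Per-hop transmission t_tx = L/R = 4608/20000000000 = 0.0002304 ms.
Per-hop propagation t_prop = 8020000/197000000 = 40.7107 ms.
Pipeline fill: first packet needs 2·t_tx to clear all hops; remaining 198 packets each add one t_tx.
Total = (2+199-1)·t_tx + 2·t_prop = 200·0.0002304 + 2·40.7107 = 81.47 ms.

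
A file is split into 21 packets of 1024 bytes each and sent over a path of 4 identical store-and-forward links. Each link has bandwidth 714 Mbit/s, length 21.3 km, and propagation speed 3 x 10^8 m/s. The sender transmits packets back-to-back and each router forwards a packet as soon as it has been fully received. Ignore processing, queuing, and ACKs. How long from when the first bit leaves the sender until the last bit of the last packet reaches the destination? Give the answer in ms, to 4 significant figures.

0.5594 ms

Per-hop transmission t_tx = L/R = 8192/714000000 = 0.0114734 ms.
Per-hop propagation t_prop = 21300/300000000 = 0.071 ms.
Pipeline fill: first packet needs 4·t_tx to clear all hops; remaining 20 packets each add one t_tx.
Total = (4+21-1)·t_tx + 4·t_prop = 24·0.0114734 + 4·0.071 = 0.5594 ms.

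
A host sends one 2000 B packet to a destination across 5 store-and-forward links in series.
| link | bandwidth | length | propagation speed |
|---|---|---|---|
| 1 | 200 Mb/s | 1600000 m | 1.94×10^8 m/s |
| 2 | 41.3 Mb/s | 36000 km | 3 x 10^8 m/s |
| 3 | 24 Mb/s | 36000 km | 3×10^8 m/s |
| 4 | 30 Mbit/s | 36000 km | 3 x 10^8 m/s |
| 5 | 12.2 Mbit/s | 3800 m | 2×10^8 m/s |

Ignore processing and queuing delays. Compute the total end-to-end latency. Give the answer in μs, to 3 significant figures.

L = 2000 × 8 = 16000 bits.
Transmission delays (L/R per hop): 80, 387.409, 666.667, 533.333, 1311.48 μs; sum = 2978.88 μs.
Propagation delays (d/s per hop): 8247.42, 120000, 120000, 120000, 19 μs; sum = 368266 μs.
End-to-end = 371000 μs.

371000 μs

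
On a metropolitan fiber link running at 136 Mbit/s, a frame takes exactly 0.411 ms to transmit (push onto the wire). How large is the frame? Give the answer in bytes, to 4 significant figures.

6987 bytes

L = R × t_tx = 136000000 b/s × 0.000411 s = 55896 bits.
In bytes: 55896 / 8 = 6987 bytes.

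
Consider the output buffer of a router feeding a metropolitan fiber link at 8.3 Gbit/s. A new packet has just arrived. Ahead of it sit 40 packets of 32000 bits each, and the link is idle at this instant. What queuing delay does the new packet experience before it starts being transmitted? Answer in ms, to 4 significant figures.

0.1542 ms

Each queued packet: L/R = 32000/8.3e+09 = 0.00385542 ms.
40 queued → 0.154217 ms.
Queuing delay = 0.1542 ms.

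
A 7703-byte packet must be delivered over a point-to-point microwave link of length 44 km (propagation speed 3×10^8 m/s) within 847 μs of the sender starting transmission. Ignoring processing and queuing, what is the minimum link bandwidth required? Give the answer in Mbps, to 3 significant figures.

88.0 Mbps

L = 61624 bits.
Propagation delay = 44000 / 300000000 = 146.667 μs.
Transmission budget = 847 − 146.667 = 700.333 μs.
R ≥ L / t_tx = 61624 bits / 0.000700333 s = 88.0 Mbps.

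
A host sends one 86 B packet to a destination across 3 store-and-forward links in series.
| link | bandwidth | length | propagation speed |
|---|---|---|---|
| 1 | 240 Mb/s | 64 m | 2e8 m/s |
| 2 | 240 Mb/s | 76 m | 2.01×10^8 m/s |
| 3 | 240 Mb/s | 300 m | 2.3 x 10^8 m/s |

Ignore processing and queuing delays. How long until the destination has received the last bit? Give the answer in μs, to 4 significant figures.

L = 86 × 8 = 688 bits.
Transmission delay per hop = L/R = 688/240000000 = 2.86667 μs; 3 hops → 8.6 μs.
Propagation delays (d/s per hop): 0.32, 0.378109, 1.30435 μs; sum = 2.00246 μs.
End-to-end = 10.60 μs.

10.60 μs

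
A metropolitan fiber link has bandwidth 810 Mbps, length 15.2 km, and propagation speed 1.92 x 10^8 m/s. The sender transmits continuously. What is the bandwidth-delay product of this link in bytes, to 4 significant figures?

Propagation delay = 15200 / 192000000 = 7.91667e-05 s.
BDP = R × t_prop = 810000000 × 7.91667e-05 = 64125 bits.
In bytes: 64125/8 = 8016 bytes.

8016 bytes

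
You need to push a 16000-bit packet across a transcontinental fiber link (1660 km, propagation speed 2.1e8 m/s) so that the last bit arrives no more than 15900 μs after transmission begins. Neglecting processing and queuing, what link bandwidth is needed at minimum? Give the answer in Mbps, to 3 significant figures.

2.00 Mbps

Propagation delay = 1660000 / 210000000 = 7904.76 μs.
Transmission budget = 15900 − 7904.76 = 7995.24 μs.
R ≥ L / t_tx = 16000 bits / 0.00799524 s = 2.00 Mbps.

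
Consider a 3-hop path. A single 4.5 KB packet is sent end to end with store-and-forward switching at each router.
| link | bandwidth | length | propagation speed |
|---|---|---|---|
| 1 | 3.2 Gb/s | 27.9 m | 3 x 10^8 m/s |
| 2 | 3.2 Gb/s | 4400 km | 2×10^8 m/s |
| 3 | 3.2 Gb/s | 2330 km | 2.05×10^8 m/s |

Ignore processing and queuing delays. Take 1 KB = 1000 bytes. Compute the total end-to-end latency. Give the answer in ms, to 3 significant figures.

L = 36000 bits.
Transmission delay per hop = L/R = 36000/3200000000 = 0.01125 ms; 3 hops → 0.03375 ms.
Propagation delays (d/s per hop): 9.3e-05, 22, 11.3659 ms; sum = 33.3659 ms.
End-to-end = 33.4 ms.

33.4 ms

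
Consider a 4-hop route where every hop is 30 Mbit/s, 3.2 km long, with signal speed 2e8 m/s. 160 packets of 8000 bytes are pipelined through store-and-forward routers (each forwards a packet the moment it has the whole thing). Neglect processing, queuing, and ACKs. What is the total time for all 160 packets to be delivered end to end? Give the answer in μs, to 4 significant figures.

347800 μs

Per-hop transmission t_tx = L/R = 64000/30000000 = 2133.33 μs.
Per-hop propagation t_prop = 3200/200000000 = 16 μs.
Pipeline fill: first packet needs 4·t_tx to clear all hops; remaining 159 packets each add one t_tx.
Total = (4+160-1)·t_tx + 4·t_prop = 163·2133.33 + 4·16 = 347800 μs.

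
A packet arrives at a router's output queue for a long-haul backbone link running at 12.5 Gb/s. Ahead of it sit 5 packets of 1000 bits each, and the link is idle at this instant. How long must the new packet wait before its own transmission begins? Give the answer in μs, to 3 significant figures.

0.400 μs

Each queued packet: L/R = 1000/12500000000 = 0.08 μs.
5 queued → 0.4 μs.
Queuing delay = 0.400 μs.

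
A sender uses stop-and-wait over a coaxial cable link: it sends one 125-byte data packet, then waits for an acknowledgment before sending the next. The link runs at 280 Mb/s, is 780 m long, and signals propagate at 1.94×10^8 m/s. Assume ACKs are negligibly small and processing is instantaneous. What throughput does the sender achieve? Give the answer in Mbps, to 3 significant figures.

t_tx = L/R = 1000/280000000 = 3.57143e-06 s.
t_prop = 780/194000000 = 4.02062e-06 s; RTT = 8.04124e-06 s.
Cycle = t_tx + RTT = 1.16127e-05 s.
Throughput = L / cycle = 1000 / 1.16127e-05 = 86.1 Mbps.

86.1 Mbps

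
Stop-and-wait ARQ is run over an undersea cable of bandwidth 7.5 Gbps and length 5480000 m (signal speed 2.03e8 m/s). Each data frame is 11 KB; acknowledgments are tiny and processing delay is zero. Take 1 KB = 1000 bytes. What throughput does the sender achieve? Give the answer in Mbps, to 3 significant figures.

1.63 Mbps

t_tx = L/R = 88000/7500000000 = 1.17333e-05 s.
t_prop = 5480000/2.03e+08 = 0.0269951 s; RTT = 0.0539901 s.
Cycle = t_tx + RTT = 0.0540019 s.
Throughput = L / cycle = 88000 / 0.0540019 = 1.63 Mbps.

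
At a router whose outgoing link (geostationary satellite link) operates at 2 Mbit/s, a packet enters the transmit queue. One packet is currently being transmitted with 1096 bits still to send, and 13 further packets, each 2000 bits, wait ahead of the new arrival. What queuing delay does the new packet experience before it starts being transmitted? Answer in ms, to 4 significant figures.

13.55 ms

Each queued packet: L/R = 2000/2000000 = 1 ms.
13 queued → 13 ms.
Plus remaining 1096 bits of current packet: 0.548 ms.
Queuing delay = 13.55 ms.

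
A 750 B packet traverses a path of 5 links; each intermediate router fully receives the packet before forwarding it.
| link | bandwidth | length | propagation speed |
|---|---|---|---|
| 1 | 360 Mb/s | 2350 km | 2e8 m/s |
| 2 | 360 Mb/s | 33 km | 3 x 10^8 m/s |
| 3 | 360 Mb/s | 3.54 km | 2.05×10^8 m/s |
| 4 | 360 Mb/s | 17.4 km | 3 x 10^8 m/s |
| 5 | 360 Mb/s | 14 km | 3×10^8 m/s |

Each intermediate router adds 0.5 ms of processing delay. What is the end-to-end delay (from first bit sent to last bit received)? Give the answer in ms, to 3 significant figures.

14.1 ms

L = 750 × 8 = 6000 bits.
Transmission delay per hop = L/R = 6000/360000000 = 0.0166667 ms; 5 hops → 0.0833333 ms.
Propagation delays (d/s per hop): 11.75, 0.11, 0.0172683, 0.058, 0.0466667 ms; sum = 11.9819 ms.
Processing at 4 router(s): 4 × 0.5 ms = 2 ms.
End-to-end = 14.1 ms.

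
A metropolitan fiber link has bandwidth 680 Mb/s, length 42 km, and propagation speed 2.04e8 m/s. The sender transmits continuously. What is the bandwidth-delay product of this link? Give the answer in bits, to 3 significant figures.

140000 bits

Propagation delay = 42000 / 204000000 = 0.000205882 s.
BDP = R × t_prop = 680000000 × 0.000205882 = 140000 bits.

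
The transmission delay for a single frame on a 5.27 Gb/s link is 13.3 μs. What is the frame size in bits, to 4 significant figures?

L = R × t_tx = 5270000000 b/s × 1.33e-05 s = 70091 bits.

70090 bits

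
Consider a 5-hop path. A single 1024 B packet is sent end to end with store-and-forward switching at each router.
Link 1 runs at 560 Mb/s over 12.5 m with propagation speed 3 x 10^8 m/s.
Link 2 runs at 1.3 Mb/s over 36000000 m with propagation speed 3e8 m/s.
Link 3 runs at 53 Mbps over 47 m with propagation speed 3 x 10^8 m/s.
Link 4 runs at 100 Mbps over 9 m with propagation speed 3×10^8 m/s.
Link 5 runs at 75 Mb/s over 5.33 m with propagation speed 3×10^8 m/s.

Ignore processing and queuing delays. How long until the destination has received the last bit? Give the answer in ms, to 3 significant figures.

127 ms

L = 1024 × 8 = 8192 bits.
Transmission delays (L/R per hop): 0.0146286, 6.30154, 0.154566, 0.08192, 0.109227 ms; sum = 6.66188 ms.
Propagation delays (d/s per hop): 4.16667e-05, 120, 0.000156667, 3e-05, 1.77667e-05 ms; sum = 120 ms.
End-to-end = 127 ms.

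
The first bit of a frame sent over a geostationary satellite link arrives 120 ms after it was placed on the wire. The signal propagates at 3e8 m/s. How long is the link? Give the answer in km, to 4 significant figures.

36000 km

d = s × t_prop = 300000000 × 0.12 = 36000 km.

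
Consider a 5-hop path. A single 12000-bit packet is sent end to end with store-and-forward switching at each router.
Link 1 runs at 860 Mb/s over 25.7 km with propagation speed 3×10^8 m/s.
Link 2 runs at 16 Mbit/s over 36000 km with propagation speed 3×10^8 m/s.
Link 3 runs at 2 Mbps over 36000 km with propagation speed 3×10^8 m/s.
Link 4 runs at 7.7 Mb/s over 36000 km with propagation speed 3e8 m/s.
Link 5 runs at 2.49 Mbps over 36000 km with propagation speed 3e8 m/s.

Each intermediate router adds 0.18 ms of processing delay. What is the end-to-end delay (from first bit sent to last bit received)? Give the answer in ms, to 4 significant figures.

493.9 ms

Transmission delays (L/R per hop): 0.0139535, 0.75, 6, 1.55844, 4.81928 ms; sum = 13.1417 ms.
Propagation delays (d/s per hop): 0.0856667, 120, 120, 120, 120 ms; sum = 480.086 ms.
Processing at 4 router(s): 4 × 0.18 ms = 0.72 ms.
End-to-end = 493.9 ms.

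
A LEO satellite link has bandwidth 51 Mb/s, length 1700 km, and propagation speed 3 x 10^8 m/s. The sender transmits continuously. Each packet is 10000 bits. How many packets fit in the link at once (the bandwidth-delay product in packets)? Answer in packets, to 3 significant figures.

Propagation delay = 1700000 / 300000000 = 0.00566667 s.
BDP = R × t_prop = 51000000 × 0.00566667 = 289000 bits.
In packets of 10000 bits: 28.9 packets.

28.9 packets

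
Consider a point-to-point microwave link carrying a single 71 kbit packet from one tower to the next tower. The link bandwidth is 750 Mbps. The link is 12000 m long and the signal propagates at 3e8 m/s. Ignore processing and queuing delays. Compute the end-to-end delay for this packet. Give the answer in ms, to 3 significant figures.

0.135 ms

L = 71000 bits.
Transmission delay = L/R = 71000 / 750000000 = 0.0946667 ms.
Propagation delay = d/s = 12000 m / 300000000 m/s = 0.04 ms.
Total = 0.135 ms.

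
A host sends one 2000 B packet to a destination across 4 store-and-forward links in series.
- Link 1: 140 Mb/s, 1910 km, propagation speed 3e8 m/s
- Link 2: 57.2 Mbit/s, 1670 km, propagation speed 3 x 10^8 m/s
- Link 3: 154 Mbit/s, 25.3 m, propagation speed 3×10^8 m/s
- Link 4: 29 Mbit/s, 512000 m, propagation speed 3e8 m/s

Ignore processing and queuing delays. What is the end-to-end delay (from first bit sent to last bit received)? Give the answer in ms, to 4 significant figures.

L = 2000 × 8 = 16000 bits.
Transmission delays (L/R per hop): 0.114286, 0.27972, 0.103896, 0.551724 ms; sum = 1.04963 ms.
Propagation delays (d/s per hop): 6.36667, 5.56667, 8.43333e-05, 1.70667 ms; sum = 13.6401 ms.
End-to-end = 14.69 ms.

14.69 ms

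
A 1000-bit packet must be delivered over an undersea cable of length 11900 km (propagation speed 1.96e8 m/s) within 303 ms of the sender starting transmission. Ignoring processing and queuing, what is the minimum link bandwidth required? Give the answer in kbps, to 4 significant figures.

Propagation delay = 11900000 / 196000000 = 60.7143 ms.
Transmission budget = 303 − 60.7143 = 242.286 ms.
R ≥ L / t_tx = 1000 bits / 0.242286 s = 4.127 kbps.

4.127 kbps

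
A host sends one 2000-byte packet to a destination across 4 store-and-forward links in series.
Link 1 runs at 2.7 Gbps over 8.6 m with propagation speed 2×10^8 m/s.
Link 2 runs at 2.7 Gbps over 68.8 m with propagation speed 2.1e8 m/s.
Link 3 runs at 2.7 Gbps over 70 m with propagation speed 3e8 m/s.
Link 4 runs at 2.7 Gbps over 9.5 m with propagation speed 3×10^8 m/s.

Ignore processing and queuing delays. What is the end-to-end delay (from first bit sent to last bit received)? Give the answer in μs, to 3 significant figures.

L = 2000 × 8 = 16000 bits.
Transmission delay per hop = L/R = 16000/2700000000 = 5.92593 μs; 4 hops → 23.7037 μs.
Propagation delays (d/s per hop): 0.043, 0.327619, 0.233333, 0.0316667 μs; sum = 0.635619 μs.
End-to-end = 24.3 μs.

24.3 μs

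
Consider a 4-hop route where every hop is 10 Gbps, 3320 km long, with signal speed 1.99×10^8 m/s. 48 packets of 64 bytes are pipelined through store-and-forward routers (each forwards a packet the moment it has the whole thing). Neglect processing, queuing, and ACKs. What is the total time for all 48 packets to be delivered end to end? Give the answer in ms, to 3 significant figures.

Per-hop transmission t_tx = L/R = 512/10000000000 = 5.12e-05 ms.
Per-hop propagation t_prop = 3320000/199000000 = 16.6834 ms.
Pipeline fill: first packet needs 4·t_tx to clear all hops; remaining 47 packets each add one t_tx.
Total = (4+48-1)·t_tx + 4·t_prop = 51·5.12e-05 + 4·16.6834 = 66.7 ms.

66.7 ms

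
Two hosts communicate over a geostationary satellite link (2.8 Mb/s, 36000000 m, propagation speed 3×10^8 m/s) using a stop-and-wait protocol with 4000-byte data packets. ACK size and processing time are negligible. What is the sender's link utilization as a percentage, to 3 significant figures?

t_tx = L/R = 32000/2800000 = 0.0114286 s.
t_prop = 36000000/300000000 = 0.12 s; RTT = 0.24 s.
Cycle = t_tx + RTT = 0.251429 s.
Utilization = t_tx / cycle = 0.0114286/0.251429 = 4.55 %.

4.55 %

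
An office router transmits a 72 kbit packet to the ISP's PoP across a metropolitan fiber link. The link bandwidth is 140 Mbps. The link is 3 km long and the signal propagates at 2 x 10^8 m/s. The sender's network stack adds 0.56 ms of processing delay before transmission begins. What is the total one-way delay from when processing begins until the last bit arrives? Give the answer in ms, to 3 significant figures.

1.09 ms

L = 72000 bits.
Transmission delay = L/R = 72000 / 140000000 = 0.514286 ms.
Propagation delay = d/s = 3000 m / 200000000 m/s = 0.015 ms.
Plus processing delay 0.56 ms = 0.56 ms.
Total = 1.09 ms.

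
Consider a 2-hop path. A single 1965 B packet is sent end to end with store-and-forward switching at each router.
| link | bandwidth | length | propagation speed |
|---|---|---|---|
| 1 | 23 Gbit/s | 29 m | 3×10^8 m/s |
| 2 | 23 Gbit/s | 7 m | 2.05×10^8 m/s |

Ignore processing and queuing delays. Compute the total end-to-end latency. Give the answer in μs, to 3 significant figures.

1.50 μs

L = 1965 × 8 = 15720 bits.
Transmission delay per hop = L/R = 15720/23000000000 = 0.683478 μs; 2 hops → 1.36696 μs.
Propagation delays (d/s per hop): 0.0966667, 0.0341463 μs; sum = 0.130813 μs.
End-to-end = 1.50 μs.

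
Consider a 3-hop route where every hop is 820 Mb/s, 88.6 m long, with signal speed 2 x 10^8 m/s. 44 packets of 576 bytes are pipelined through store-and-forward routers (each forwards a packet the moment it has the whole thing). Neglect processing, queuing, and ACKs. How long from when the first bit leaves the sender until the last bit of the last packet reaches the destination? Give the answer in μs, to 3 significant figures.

260 μs

Per-hop transmission t_tx = L/R = 4608/820000000 = 5.61951 μs.
Per-hop propagation t_prop = 88.6/200000000 = 0.443 μs.
Pipeline fill: first packet needs 3·t_tx to clear all hops; remaining 43 packets each add one t_tx.
Total = (3+44-1)·t_tx + 3·t_prop = 46·5.61951 + 3·0.443 = 260 μs.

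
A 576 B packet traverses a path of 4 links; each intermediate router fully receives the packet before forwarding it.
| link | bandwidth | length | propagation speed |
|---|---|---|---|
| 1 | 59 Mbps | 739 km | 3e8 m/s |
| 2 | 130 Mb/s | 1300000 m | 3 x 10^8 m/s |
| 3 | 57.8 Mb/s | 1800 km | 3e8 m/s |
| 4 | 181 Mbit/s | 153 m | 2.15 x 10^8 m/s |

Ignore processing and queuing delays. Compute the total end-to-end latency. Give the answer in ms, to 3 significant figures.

L = 576 × 8 = 4608 bits.
Transmission delays (L/R per hop): 0.0781017, 0.0354462, 0.0797232, 0.0254586 ms; sum = 0.21873 ms.
Propagation delays (d/s per hop): 2.46333, 4.33333, 6, 0.000711628 ms; sum = 12.7974 ms.
End-to-end = 13.0 ms.

13.0 ms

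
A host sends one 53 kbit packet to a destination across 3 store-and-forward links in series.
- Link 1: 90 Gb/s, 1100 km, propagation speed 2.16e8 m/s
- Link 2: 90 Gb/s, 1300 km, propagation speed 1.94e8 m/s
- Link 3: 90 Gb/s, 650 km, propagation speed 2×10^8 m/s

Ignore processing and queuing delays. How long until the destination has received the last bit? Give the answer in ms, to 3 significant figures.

15.0 ms

L = 53000 bits.
Transmission delay per hop = L/R = 53000/90000000000 = 0.000588889 ms; 3 hops → 0.00176667 ms.
Propagation delays (d/s per hop): 5.09259, 6.70103, 3.25 ms; sum = 15.0436 ms.
End-to-end = 15.0 ms.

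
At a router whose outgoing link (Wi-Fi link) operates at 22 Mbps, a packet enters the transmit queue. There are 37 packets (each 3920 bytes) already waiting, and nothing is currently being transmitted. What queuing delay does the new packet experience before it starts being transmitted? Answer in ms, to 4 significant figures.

Each queued packet: L/R = 31360/22000000 = 1.42545 ms.
37 queued → 52.7418 ms.
Queuing delay = 52.74 ms.

52.74 ms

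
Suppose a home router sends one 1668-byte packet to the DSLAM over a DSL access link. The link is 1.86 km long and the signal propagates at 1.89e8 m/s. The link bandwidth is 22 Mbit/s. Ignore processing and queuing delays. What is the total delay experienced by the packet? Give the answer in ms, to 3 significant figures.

L = 1668 × 8 = 13344 bits.
Transmission delay = L/R = 13344 / 22000000 = 0.606545 ms.
Propagation delay = d/s = 1860 m / 189000000 m/s = 0.00984127 ms.
Total = 0.616 ms.

0.616 ms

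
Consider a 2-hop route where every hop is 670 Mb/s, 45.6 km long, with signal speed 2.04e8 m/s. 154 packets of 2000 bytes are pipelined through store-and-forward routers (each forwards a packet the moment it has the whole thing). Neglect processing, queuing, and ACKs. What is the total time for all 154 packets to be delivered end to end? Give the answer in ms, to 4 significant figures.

4.149 ms

Per-hop transmission t_tx = L/R = 16000/670000000 = 0.0238806 ms.
Per-hop propagation t_prop = 45600/204000000 = 0.223529 ms.
Pipeline fill: first packet needs 2·t_tx to clear all hops; remaining 153 packets each add one t_tx.
Total = (2+154-1)·t_tx + 2·t_prop = 155·0.0238806 + 2·0.223529 = 4.149 ms.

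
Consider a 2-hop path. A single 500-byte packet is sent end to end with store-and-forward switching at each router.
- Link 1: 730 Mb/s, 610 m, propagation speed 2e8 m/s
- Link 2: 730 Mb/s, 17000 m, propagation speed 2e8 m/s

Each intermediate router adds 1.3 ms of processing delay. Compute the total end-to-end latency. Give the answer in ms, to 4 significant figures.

1.399 ms

L = 500 × 8 = 4000 bits.
Transmission delay per hop = L/R = 4000/730000000 = 0.00547945 ms; 2 hops → 0.0109589 ms.
Propagation delays (d/s per hop): 0.00305, 0.085 ms; sum = 0.08805 ms.
Processing at 1 router(s): 1 × 1.3 ms = 1.3 ms.
End-to-end = 1.399 ms.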